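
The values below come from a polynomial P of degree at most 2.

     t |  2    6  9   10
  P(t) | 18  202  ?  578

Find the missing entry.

466

The 3 known points determine the degree-2 polynomial uniquely.
Write P(t) = at^2 + bt + c. Substituting each data point gives a linear system:
  4a + 2b + c = 18
  36a + 6b + c = 202
  100a + 10b + c = 578
Solving the system yields a = 6, b = -2, c = -2.
So P(t) = 6t^2 - 2t - 2.
Then P(9) = 466.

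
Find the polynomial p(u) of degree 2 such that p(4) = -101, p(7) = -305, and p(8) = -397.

p(u) = -6u^2 - 2u + 3

Write p(u) = au^2 + bu + c. Substituting each data point gives a linear system:
  16a + 4b + c = -101
  49a + 7b + c = -305
  64a + 8b + c = -397
Solving the system yields a = -6, b = -2, c = 3.
So p(u) = -6u^2 - 2u + 3.
Check: p(8) = -397. ✓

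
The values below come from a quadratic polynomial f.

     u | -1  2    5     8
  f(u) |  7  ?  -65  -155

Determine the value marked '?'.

On equispaced nodes a degree-2 polynomial has vanishing third forward difference, so
  - f(-1) + 3·f(2) - 3·f(5) + f(8) = 0.
Substituting the known values and solving for f(2):
  3·f(2) = -33
  f(2) = -11.

-11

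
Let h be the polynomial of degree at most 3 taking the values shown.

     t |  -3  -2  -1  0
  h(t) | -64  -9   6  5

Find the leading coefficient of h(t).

4

Write h(t) = at^3 + bt^2 + ct + d. Substituting each data point gives a linear system:
  -27a + 9b - 3c + d = -64
  -8a + 4b - 2c + d = -9
  -a + b - c + d = 6
  d = 5
Solving the system yields a = 4, b = 4, c = -1, d = 5.
So h(t) = 4t^3 + 4t^2 - t + 5.
The leading coefficient is 4.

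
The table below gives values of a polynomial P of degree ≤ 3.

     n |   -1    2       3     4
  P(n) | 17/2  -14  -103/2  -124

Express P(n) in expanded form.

Write P(n) = an^3 + bn^2 + cn + d. Substituting each data point gives a linear system:
  -a + b - c + d = 17/2
  8a + 4b + 2c + d = -14
  27a + 9b + 3c + d = -103/2
  64a + 16b + 4c + d = -124
Solving the system yields a = -2, b = 1/2, c = -2, d = 4.
So P(n) = -2n^3 + (1/2)n^2 - 2n + 4.
Check: P(4) = -124. ✓

P(n) = -2n^3 + (1/2)n^2 - 2n + 4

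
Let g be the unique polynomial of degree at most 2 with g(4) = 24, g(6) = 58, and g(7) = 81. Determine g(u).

g(u) = 2u^2 - 3u + 4

Using the Lagrange interpolation formula with nodes 4, 6, 7:
  L_0(u) = (u - 6)(u - 7) / 6
  L_1(u) = (u - 4)(u - 7) / -2
  L_2(u) = (u - 4)(u - 6) / 3
Then g(u) = 24·L_0(u) + 58·L_1(u) + 81·L_2(u).
Expanding and collecting terms gives g(u) = 2u^2 - 3u + 4.
Check: g(4) = 24. ✓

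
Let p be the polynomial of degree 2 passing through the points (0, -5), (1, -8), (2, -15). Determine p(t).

p(t) = -2t^2 - t - 5

Write p(t) = at^2 + bt + c. Substituting each data point gives a linear system:
  c = -5
  a + b + c = -8
  4a + 2b + c = -15
Solving the system yields a = -2, b = -1, c = -5.
So p(t) = -2t² - t - 5.
Check: p(0) = -5. ✓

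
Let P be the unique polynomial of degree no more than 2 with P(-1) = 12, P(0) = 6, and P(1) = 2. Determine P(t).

P(t) = t^2 - 5t + 6

Using the Lagrange interpolation formula with nodes -1, 0, 1:
  L_0(t) = t(t - 1) / 2
  L_1(t) = (t + 1)(t - 1) / -1
  L_2(t) = (t + 1)t / 2
Then P(t) = 12·L_0(t) + 6·L_1(t) + 2·L_2(t).
Expanding and collecting terms gives P(t) = t^2 - 5t + 6.
Check: P(0) = 6. ✓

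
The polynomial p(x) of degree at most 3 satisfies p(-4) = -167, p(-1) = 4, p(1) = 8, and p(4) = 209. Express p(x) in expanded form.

p(x) = 3x^3 + x^2 - x + 5

Write p(x) = ax^3 + bx^2 + cx + d. Substituting each data point gives a linear system:
  -64a + 16b - 4c + d = -167
  -a + b - c + d = 4
  a + b + c + d = 8
  64a + 16b + 4c + d = 209
Solving the system yields a = 3, b = 1, c = -1, d = 5.
So p(x) = 3x^3 + x^2 - x + 5.
Check: p(1) = 8. ✓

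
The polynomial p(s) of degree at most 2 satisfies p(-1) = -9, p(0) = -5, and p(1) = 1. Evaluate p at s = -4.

-9

Write p(s) = as^2 + bs + c. Substituting each data point gives a linear system:
  a - b + c = -9
  c = -5
  a + b + c = 1
Solving the system yields a = 1, b = 5, c = -5.
So p(s) = s^2 + 5s - 5.
Then p(-4) = -9.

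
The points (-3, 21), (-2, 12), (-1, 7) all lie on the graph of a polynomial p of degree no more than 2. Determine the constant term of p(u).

Write p(u) = au^2 + bu + c. Substituting each data point gives a linear system:
  9a - 3b + c = 21
  4a - 2b + c = 12
  a - b + c = 7
Solving the system yields a = 2, b = 1, c = 6.
So p(u) = 2u² + u + 6.
The constant term is 6.

6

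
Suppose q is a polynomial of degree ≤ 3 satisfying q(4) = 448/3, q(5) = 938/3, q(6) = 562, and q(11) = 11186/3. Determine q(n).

q(n) = 3n^3 - 2n^2 - (5/3)n - 4

Using the Lagrange interpolation formula with nodes 4, 5, 6, 11:
  L_0(n) = (n - 5)(n - 6)(n - 11) / -14
  L_1(n) = (n - 4)(n - 6)(n - 11) / 6
  L_2(n) = (n - 4)(n - 5)(n - 11) / -10
  L_3(n) = (n - 4)(n - 5)(n - 6) / 210
Then q(n) = 448/3·L_0(n) + 938/3·L_1(n) + 562·L_2(n) + 11186/3·L_3(n).
Expanding and collecting terms gives q(n) = 3n^3 - 2n^2 - (5/3)n - 4.
Check: q(4) = 448/3. ✓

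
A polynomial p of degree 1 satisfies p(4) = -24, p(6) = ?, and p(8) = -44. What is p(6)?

-34

The 2 known points determine the degree-1 polynomial uniquely.
Write p(n) = an + b. Substituting each data point gives a linear system:
  4a + b = -24
  8a + b = -44
Solving the system yields a = -5, b = -4.
So p(n) = -5n - 4.
Then p(6) = -34.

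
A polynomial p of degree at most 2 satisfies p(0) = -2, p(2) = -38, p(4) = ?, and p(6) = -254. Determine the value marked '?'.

The 3 known points determine the degree-2 polynomial uniquely.
Write p(t) = at^2 + bt + c. Substituting each data point gives a linear system:
  c = -2
  4a + 2b + c = -38
  36a + 6b + c = -254
Solving the system yields a = -6, b = -6, c = -2.
So p(t) = -6t^2 - 6t - 2.
Then p(4) = -122.

-122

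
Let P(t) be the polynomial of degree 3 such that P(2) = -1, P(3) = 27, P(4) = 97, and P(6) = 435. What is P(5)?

227

Write P(t) = at^3 + bt^2 + ct + d. Substituting each data point gives a linear system:
  8a + 4b + 2c + d = -1
  27a + 9b + 3c + d = 27
  64a + 16b + 4c + d = 97
  216a + 36b + 6c + d = 435
Solving the system yields a = 3, b = -6, c = 1, d = -3.
So P(t) = 3t^3 - 6t^2 + t - 3.
Then P(5) = 227.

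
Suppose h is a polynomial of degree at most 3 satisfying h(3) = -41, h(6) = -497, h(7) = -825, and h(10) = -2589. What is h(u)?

h(u) = -3u^3 + 4u^2 + u + 1

Using the Lagrange interpolation formula with nodes 3, 6, 7, 10:
  L_0(u) = (u - 6)(u - 7)(u - 10) / -84
  L_1(u) = (u - 3)(u - 7)(u - 10) / 12
  L_2(u) = (u - 3)(u - 6)(u - 10) / -12
  L_3(u) = (u - 3)(u - 6)(u - 7) / 84
Then h(u) = -41·L_0(u) - 497·L_1(u) - 825·L_2(u) - 2589·L_3(u).
Expanding and collecting terms gives h(u) = -3u^3 + 4u^2 + u + 1.
Check: h(3) = -41. ✓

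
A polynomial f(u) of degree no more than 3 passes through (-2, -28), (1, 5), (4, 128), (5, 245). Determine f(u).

f(u) = 2u^3 - u^2 + 4u

Write f(u) = au^3 + bu^2 + cu + d. Substituting each data point gives a linear system:
  -8a + 4b - 2c + d = -28
  a + b + c + d = 5
  64a + 16b + 4c + d = 128
  125a + 25b + 5c + d = 245
Solving the system yields a = 2, b = -1, c = 4, d = 0.
So f(u) = 2u^3 - u^2 + 4u.
Check: f(-2) = -28. ✓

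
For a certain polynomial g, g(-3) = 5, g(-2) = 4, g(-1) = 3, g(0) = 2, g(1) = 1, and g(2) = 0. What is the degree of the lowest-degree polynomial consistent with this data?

1

Forward differences of the values at x = -3, -2, -1, 0, 1, 2:
  g  : 5  4  3  2  1  0
  Δ  : -1  -1  -1  -1  -1
  Δ^2: 0  0  0  0
  Δ^3: 0  0  0
  Δ^4: 0  0
  Δ^5: 0
The first differences are constant (-1) and nonzero, while all higher differences vanish, so the minimal degree is 1.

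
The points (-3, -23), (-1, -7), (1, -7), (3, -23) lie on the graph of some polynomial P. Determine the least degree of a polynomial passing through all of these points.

2

Forward differences of the values at t = -3, -1, 1, 3:
  P  : -23  -7  -7  -23
  Δ  : 16  0  -16
  Δ^2: -16  -16
  Δ^3: 0
The second differences are constant (-16) and nonzero, while all higher differences vanish, so the minimal degree is 2.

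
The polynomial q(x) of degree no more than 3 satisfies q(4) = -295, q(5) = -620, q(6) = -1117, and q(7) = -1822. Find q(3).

-106

Forward differences of the values at x = 4, 5, 6, 7:
  q  : -295  -620  -1117  -1822
  Δ  : -325  -497  -705
  Δ^2: -172  -208
  Δ^3: -36
The third differences are constant, confirming degree 3.
Interpolating (Newton forward form) and evaluating at x = 3 gives q(3) = -106.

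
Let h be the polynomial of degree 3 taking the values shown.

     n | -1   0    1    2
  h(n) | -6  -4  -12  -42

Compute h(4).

Using the Lagrange interpolation formula with nodes -1, 0, 1, 2:
  L_0(n) = n(n - 1)(n - 2) / -6
  L_1(n) = (n + 1)(n - 1)(n - 2) / 2
  L_2(n) = (n + 1)n(n - 2) / -2
  L_3(n) = (n + 1)n(n - 1) / 6
Then h(n) = -6·L_0(n) - 4·L_1(n) - 12·L_2(n) - 42·L_3(n).
Expanding and collecting terms gives h(n) = -2n³ - 5n² - n - 4.
Evaluating at n = 4: h(4) = -216.

-216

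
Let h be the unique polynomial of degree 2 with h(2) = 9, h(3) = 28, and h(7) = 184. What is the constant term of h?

-5

Write h(s) = as^2 + bs + c. Substituting each data point gives a linear system:
  4a + 2b + c = 9
  9a + 3b + c = 28
  49a + 7b + c = 184
Solving the system yields a = 4, b = -1, c = -5.
So h(s) = 4s^2 - s - 5.
The constant term is -5.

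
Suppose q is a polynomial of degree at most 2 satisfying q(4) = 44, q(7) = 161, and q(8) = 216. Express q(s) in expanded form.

Write q(s) = as^2 + bs + c. Substituting each data point gives a linear system:
  16a + 4b + c = 44
  49a + 7b + c = 161
  64a + 8b + c = 216
Solving the system yields a = 4, b = -5, c = 0.
So q(s) = 4s^2 - 5s.
Check: q(8) = 216. ✓

q(s) = 4s^2 - 5s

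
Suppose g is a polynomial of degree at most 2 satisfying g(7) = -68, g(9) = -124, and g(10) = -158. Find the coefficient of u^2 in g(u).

-2

Write g(u) = au^2 + bu + c. Substituting each data point gives a linear system:
  49a + 7b + c = -68
  81a + 9b + c = -124
  100a + 10b + c = -158
Solving the system yields a = -2, b = 4, c = 2.
So g(u) = -2u^2 + 4u + 2.
The leading coefficient is -2.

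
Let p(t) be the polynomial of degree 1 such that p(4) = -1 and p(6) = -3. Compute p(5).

Write p(t) = at + b. Substituting each data point gives a linear system:
  4a + b = -1
  6a + b = -3
Solving the system yields a = -1, b = 3.
So p(t) = -t + 3.
Then p(5) = -2.

-2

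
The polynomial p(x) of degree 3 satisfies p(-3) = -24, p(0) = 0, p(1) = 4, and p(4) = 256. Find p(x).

Using the Lagrange interpolation formula with nodes -3, 0, 1, 4:
  L_0(x) = x(x - 1)(x - 4) / -84
  L_1(x) = (x + 3)(x - 1)(x - 4) / 12
  L_2(x) = (x + 3)x(x - 4) / -12
  L_3(x) = (x + 3)x(x - 1) / 84
Then p(x) = -24·L_0(x) + 0·L_1(x) + 4·L_2(x) + 256·L_3(x).
Expanding and collecting terms gives p(x) = 3x³ + 5x² - 4x.
Check: p(0) = 0. ✓

p(x) = 3x^3 + 5x^2 - 4x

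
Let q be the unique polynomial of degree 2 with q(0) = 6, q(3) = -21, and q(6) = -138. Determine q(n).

Write q(n) = an^2 + bn + c. Substituting each data point gives a linear system:
  c = 6
  9a + 3b + c = -21
  36a + 6b + c = -138
Solving the system yields a = -5, b = 6, c = 6.
So q(n) = -5n² + 6n + 6.
Check: q(6) = -138. ✓

q(n) = -5n^2 + 6n + 6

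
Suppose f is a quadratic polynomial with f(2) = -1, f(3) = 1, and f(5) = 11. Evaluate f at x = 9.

55

Using the Lagrange interpolation formula with nodes 2, 3, 5:
  L_0(x) = (x - 3)(x - 5) / 3
  L_1(x) = (x - 2)(x - 5) / -2
  L_2(x) = (x - 2)(x - 3) / 6
Then f(x) = -1·L_0(x) + 1·L_1(x) + 11·L_2(x).
Expanding and collecting terms gives f(x) = x^2 - 3x + 1.
Evaluating at x = 9: f(9) = 55.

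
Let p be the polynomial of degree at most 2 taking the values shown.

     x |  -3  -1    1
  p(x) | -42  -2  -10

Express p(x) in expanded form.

p(x) = -6x^2 - 4x

Write p(x) = ax^2 + bx + c. Substituting each data point gives a linear system:
  9a - 3b + c = -42
  a - b + c = -2
  a + b + c = -10
Solving the system yields a = -6, b = -4, c = 0.
So p(x) = -6x^2 - 4x.
Check: p(-1) = -2. ✓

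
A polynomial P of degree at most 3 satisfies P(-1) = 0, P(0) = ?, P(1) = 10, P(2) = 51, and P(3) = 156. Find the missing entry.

3

The 4 known points determine the degree-3 polynomial uniquely.
Write P(x) = ax^3 + bx^2 + cx + d. Substituting each data point gives a linear system:
  -a + b - c + d = 0
  a + b + c + d = 10
  8a + 4b + 2c + d = 51
  27a + 9b + 3c + d = 156
Solving the system yields a = 5, b = 2, c = 0, d = 3.
So P(x) = 5x³ + 2x² + 3.
Then P(0) = 3.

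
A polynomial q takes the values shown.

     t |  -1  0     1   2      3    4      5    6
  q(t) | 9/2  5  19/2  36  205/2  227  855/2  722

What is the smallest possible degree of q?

3

Forward differences of the values at t = -1, 0, 1, 2, 3, 4, 5, 6:
  q  : 9/2  5  19/2  36  205/2  227  855/2  722
  Δ  : 1/2  9/2  53/2  133/2  249/2  401/2  589/2
  Δ^2: 4  22  40  58  76  94
  Δ^3: 18  18  18  18  18
  Δ^4: 0  0  0  0
  Δ^5: 0  0  0
  Δ^6: 0  0
  Δ^7: 0
The third differences are constant (18) and nonzero, while all higher differences vanish, so the minimal degree is 3.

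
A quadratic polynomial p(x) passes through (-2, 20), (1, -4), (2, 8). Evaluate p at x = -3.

Write p(x) = ax^2 + bx + c. Substituting each data point gives a linear system:
  4a - 2b + c = 20
  a + b + c = -4
  4a + 2b + c = 8
Solving the system yields a = 5, b = -3, c = -6.
So p(x) = 5x² - 3x - 6.
Then p(-3) = 48.

48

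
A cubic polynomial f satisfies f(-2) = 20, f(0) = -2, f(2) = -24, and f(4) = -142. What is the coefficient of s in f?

Write f(s) = as^3 + bs^2 + cs + d. Substituting each data point gives a linear system:
  -8a + 4b - 2c + d = 20
  d = -2
  8a + 4b + 2c + d = -24
  64a + 16b + 4c + d = -142
Solving the system yields a = -2, b = 0, c = -3, d = -2.
So f(s) = -2s^3 - 3s - 2.
The coefficient of s is -3.

-3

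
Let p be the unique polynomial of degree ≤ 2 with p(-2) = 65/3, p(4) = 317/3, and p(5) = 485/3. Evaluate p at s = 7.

929/3

Using the Lagrange interpolation formula with nodes -2, 4, 5:
  L_0(s) = (s - 4)(s - 5) / 42
  L_1(s) = (s + 2)(s - 5) / -6
  L_2(s) = (s + 2)(s - 4) / 7
Then p(s) = 65/3·L_0(s) + 317/3·L_1(s) + 485/3·L_2(s).
Expanding and collecting terms gives p(s) = 6s² + 2s + 5/3.
Evaluating at s = 7: p(7) = 929/3.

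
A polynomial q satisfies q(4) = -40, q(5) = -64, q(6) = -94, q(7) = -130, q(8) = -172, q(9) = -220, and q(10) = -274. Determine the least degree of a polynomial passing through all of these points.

Forward differences of the values at t = 4, 5, 6, 7, 8, 9, 10:
  q  : -40  -64  -94  -130  -172  -220  -274
  Δ  : -24  -30  -36  -42  -48  -54
  Δ^2: -6  -6  -6  -6  -6
  Δ^3: 0  0  0  0
  Δ^4: 0  0  0
  Δ^5: 0  0
  Δ^6: 0
The second differences are constant (-6) and nonzero, while all higher differences vanish, so the minimal degree is 2.

2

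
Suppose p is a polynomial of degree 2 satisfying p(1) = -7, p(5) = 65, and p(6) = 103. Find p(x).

p(x) = 4x^2 - 6x - 5

Write p(x) = ax^2 + bx + c. Substituting each data point gives a linear system:
  a + b + c = -7
  25a + 5b + c = 65
  36a + 6b + c = 103
Solving the system yields a = 4, b = -6, c = -5.
So p(x) = 4x^2 - 6x - 5.
Check: p(5) = 65. ✓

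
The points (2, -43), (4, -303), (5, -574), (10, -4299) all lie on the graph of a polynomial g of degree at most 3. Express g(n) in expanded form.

Using the Lagrange interpolation formula with nodes 2, 4, 5, 10:
  L_0(n) = (n - 4)(n - 5)(n - 10) / -48
  L_1(n) = (n - 2)(n - 5)(n - 10) / 12
  L_2(n) = (n - 2)(n - 4)(n - 10) / -15
  L_3(n) = (n - 2)(n - 4)(n - 5) / 240
Then g(n) = -43·L_0(n) - 303·L_1(n) - 574·L_2(n) - 4299·L_3(n).
Expanding and collecting terms gives g(n) = -4n³ - 3n² + 1.
Check: g(5) = -574. ✓

g(n) = -4n^3 - 3n^2 + 1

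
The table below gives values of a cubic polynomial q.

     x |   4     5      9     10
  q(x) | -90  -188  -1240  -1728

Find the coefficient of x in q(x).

-3

Write q(x) = ax^3 + bx^2 + cx + d. Substituting each data point gives a linear system:
  64a + 16b + 4c + d = -90
  125a + 25b + 5c + d = -188
  729a + 81b + 9c + d = -1240
  1000a + 100b + 10c + d = -1728
Solving the system yields a = -2, b = 3, c = -3, d = 2.
So q(x) = -2x^3 + 3x^2 - 3x + 2.
The coefficient of x is -3.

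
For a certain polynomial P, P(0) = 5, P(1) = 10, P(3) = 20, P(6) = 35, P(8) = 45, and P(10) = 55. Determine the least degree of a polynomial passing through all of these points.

Divided differences on the nodes 0, 1, 3, 6, 8, 10:
  order 0: 5  10  20  35  45  55
  order 1: 5  5  5  5  5
  order 2: 0  0  0  0
  order 3: 0  0  0
  order 4: 0  0
  order 5: 0
The order-1 divided differences are all 5 (nonzero) and every higher order vanishes, so the data lies on a polynomial of degree exactly 1.

1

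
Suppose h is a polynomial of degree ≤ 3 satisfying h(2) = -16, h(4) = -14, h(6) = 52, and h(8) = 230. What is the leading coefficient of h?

1

Write h(x) = ax^3 + bx^2 + cx + d. Substituting each data point gives a linear system:
  8a + 4b + 2c + d = -16
  64a + 16b + 4c + d = -14
  216a + 36b + 6c + d = 52
  512a + 64b + 8c + d = 230
Solving the system yields a = 1, b = -4, c = -3, d = -2.
So h(x) = x^3 - 4x^2 - 3x - 2.
The leading coefficient is 1.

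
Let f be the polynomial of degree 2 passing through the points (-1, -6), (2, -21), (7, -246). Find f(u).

f(u) = -5u^2 - 1

Using the Lagrange interpolation formula with nodes -1, 2, 7:
  L_0(u) = (u - 2)(u - 7) / 24
  L_1(u) = (u + 1)(u - 7) / -15
  L_2(u) = (u + 1)(u - 2) / 40
Then f(u) = -6·L_0(u) - 21·L_1(u) - 246·L_2(u).
Expanding and collecting terms gives f(u) = -5u^2 - 1.
Check: f(-1) = -6. ✓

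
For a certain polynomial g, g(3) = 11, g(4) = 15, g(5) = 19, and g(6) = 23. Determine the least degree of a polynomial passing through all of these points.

Forward differences of the values at x = 3, 4, 5, 6:
  g  : 11  15  19  23
  Δ  : 4  4  4
  Δ^2: 0  0
  Δ^3: 0
The first differences are constant (4) and nonzero, while all higher differences vanish, so the minimal degree is 1.

1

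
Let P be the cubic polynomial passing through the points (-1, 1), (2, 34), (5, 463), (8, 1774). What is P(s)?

Write P(s) = as^3 + bs^2 + cs + d. Substituting each data point gives a linear system:
  -a + b - c + d = 1
  8a + 4b + 2c + d = 34
  125a + 25b + 5c + d = 463
  512a + 64b + 8c + d = 1774
Solving the system yields a = 3, b = 4, c = -2, d = -2.
So P(s) = 3s³ + 4s² - 2s - 2.
Check: P(5) = 463. ✓

P(s) = 3s^3 + 4s^2 - 2s - 2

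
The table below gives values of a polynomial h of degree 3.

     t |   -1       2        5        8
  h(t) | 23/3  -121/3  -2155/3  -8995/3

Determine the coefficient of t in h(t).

Write h(t) = at^3 + bt^2 + ct + d. Substituting each data point gives a linear system:
  -a + b - c + d = 23/3
  8a + 4b + 2c + d = -121/3
  125a + 25b + 5c + d = -2155/3
  512a + 64b + 8c + d = -8995/3
Solving the system yields a = -6, b = 1, c = 1, d = 5/3.
So h(t) = -6t³ + t² + t + 5/3.
The coefficient of t is 1.

1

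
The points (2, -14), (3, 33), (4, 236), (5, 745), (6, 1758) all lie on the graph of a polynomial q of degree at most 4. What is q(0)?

0

Forward differences of the values at u = 2, 3, 4, 5, 6:
  q  : -14  33  236  745  1758
  Δ  : 47  203  509  1013
  Δ^2: 156  306  504
  Δ^3: 150  198
  Δ^4: 48
The fourth differences are constant, confirming degree 4.
Interpolating (Newton forward form) and evaluating at u = 0 gives q(0) = 0.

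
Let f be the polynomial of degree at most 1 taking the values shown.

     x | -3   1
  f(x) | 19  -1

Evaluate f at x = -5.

29

Using the Lagrange interpolation formula with nodes -3, 1:
  L_0(x) = (x - 1) / -4
  L_1(x) = (x + 3) / 4
Then f(x) = 19·L_0(x) - 1·L_1(x).
Expanding and collecting terms gives f(x) = -5x + 4.
Evaluating at x = -5: f(-5) = 29.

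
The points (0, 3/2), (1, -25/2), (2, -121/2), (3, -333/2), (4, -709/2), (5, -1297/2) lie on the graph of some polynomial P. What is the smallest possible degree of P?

Forward differences of the values at s = 0, 1, 2, 3, 4, 5:
  P  : 3/2  -25/2  -121/2  -333/2  -709/2  -1297/2
  Δ  : -14  -48  -106  -188  -294
  Δ^2: -34  -58  -82  -106
  Δ^3: -24  -24  -24
  Δ^4: 0  0
  Δ^5: 0
The third differences are constant (-24) and nonzero, while all higher differences vanish, so the minimal degree is 3.

3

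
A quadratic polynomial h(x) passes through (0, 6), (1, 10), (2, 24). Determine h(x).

Using the Lagrange interpolation formula with nodes 0, 1, 2:
  L_0(x) = (x - 1)(x - 2) / 2
  L_1(x) = x(x - 2) / -1
  L_2(x) = x(x - 1) / 2
Then h(x) = 6·L_0(x) + 10·L_1(x) + 24·L_2(x).
Expanding and collecting terms gives h(x) = 5x² - x + 6.
Check: h(2) = 24. ✓

h(x) = 5x^2 - x + 6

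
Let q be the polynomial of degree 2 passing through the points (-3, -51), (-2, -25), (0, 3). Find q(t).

Using the Lagrange interpolation formula with nodes -3, -2, 0:
  L_0(t) = (t + 2)t / 3
  L_1(t) = (t + 3)t / -2
  L_2(t) = (t + 3)(t + 2) / 6
Then q(t) = -51·L_0(t) - 25·L_1(t) + 3·L_2(t).
Expanding and collecting terms gives q(t) = -4t^2 + 6t + 3.
Check: q(-3) = -51. ✓

q(t) = -4t^2 + 6t + 3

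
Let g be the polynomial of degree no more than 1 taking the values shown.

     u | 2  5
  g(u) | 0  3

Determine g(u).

Write g(u) = au + b. Substituting each data point gives a linear system:
  2a + b = 0
  5a + b = 3
Solving the system yields a = 1, b = -2.
So g(u) = u - 2.
Check: g(2) = 0. ✓

g(u) = u - 2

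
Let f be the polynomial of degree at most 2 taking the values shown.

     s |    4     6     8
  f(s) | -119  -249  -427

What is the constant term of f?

Write f(s) = as^2 + bs + c. Substituting each data point gives a linear system:
  16a + 4b + c = -119
  36a + 6b + c = -249
  64a + 8b + c = -427
Solving the system yields a = -6, b = -5, c = -3.
So f(s) = -6s^2 - 5s - 3.
The constant term is -3.

-3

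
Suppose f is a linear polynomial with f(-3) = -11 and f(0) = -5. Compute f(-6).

-17

Using the Lagrange interpolation formula with nodes -3, 0:
  L_0(u) = u / -3
  L_1(u) = (u + 3) / 3
Then f(u) = -11·L_0(u) - 5·L_1(u).
Expanding and collecting terms gives f(u) = 2u - 5.
Evaluating at u = -6: f(-6) = -17.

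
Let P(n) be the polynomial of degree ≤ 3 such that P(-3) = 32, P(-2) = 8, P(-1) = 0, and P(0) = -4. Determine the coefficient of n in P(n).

-6

Write P(n) = an^3 + bn^2 + cn + d. Substituting each data point gives a linear system:
  -27a + 9b - 3c + d = 32
  -8a + 4b - 2c + d = 8
  -a + b - c + d = 0
  d = -4
Solving the system yields a = -2, b = -4, c = -6, d = -4.
So P(n) = -2n³ - 4n² - 6n - 4.
The coefficient of n is -6.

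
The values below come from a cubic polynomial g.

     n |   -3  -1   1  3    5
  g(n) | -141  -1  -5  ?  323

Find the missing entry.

On equispaced nodes a degree-3 polynomial has vanishing fourth forward difference, so
  g(-3) - 4·g(-1) + 6·g(1) - 4·g(3) + g(5) = 0.
Substituting the known values and solving for g(3):
  -4·g(3) = -156
  g(3) = 39.

39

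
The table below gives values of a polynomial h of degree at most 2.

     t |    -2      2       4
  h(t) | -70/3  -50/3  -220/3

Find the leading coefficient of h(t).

-5

Write h(t) = at^2 + bt + c. Substituting each data point gives a linear system:
  4a - 2b + c = -70/3
  4a + 2b + c = -50/3
  16a + 4b + c = -220/3
Solving the system yields a = -5, b = 5/3, c = 0.
So h(t) = -5t^2 + (5/3)t.
The leading coefficient is -5.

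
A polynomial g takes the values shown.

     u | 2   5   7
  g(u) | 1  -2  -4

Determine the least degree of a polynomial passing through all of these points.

Divided differences on the nodes 2, 5, 7:
  order 0: 1  -2  -4
  order 1: -1  -1
  order 2: 0
The order-1 divided differences are all -1 (nonzero) and every higher order vanishes, so the data lies on a polynomial of degree exactly 1.

1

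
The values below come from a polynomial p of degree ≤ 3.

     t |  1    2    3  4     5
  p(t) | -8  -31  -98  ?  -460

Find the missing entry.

-233

On equispaced nodes a degree-3 polynomial has vanishing fourth forward difference, so
  p(1) - 4·p(2) + 6·p(3) - 4·p(4) + p(5) = 0.
Substituting the known values and solving for p(4):
  -4·p(4) = 932
  p(4) = -233.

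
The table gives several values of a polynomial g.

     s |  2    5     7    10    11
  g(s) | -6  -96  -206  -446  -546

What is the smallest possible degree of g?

Divided differences on the nodes 2, 5, 7, 10, 11:
  order 0: -6  -96  -206  -446  -546
  order 1: -30  -55  -80  -100
  order 2: -5  -5  -5
  order 3: 0  0
  order 4: 0
The order-2 divided differences are all -5 (nonzero) and every higher order vanishes, so the data lies on a polynomial of degree exactly 2.

2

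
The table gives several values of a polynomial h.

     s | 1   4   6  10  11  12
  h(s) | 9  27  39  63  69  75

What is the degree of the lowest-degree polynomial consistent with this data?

1

Divided differences on the nodes 1, 4, 6, 10, 11, 12:
  order 0: 9  27  39  63  69  75
  order 1: 6  6  6  6  6
  order 2: 0  0  0  0
  order 3: 0  0  0
  order 4: 0  0
  order 5: 0
The order-1 divided differences are all 6 (nonzero) and every higher order vanishes, so the data lies on a polynomial of degree exactly 1.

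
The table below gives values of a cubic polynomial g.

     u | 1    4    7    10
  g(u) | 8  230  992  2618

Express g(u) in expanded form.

Using the Lagrange interpolation formula with nodes 1, 4, 7, 10:
  L_0(u) = (u - 4)(u - 7)(u - 10) / -162
  L_1(u) = (u - 1)(u - 7)(u - 10) / 54
  L_2(u) = (u - 1)(u - 4)(u - 10) / -54
  L_3(u) = (u - 1)(u - 4)(u - 7) / 162
Then g(u) = 8·L_0(u) + 230·L_1(u) + 992·L_2(u) + 2618·L_3(u).
Expanding and collecting terms gives g(u) = 2u^3 + 6u^2 + 2u - 2.
Check: g(1) = 8. ✓

g(u) = 2u^3 + 6u^2 + 2u - 2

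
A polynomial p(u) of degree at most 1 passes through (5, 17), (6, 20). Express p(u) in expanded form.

p(u) = 3u + 2

Write p(u) = au + b. Substituting each data point gives a linear system:
  5a + b = 17
  6a + b = 20
Solving the system yields a = 3, b = 2.
So p(u) = 3u + 2.
Check: p(6) = 20. ✓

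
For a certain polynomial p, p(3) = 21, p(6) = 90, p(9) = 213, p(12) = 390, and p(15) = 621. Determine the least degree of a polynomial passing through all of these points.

Forward differences of the values at t = 3, 6, 9, 12, 15:
  p  : 21  90  213  390  621
  Δ  : 69  123  177  231
  Δ^2: 54  54  54
  Δ^3: 0  0
  Δ^4: 0
The second differences are constant (54) and nonzero, while all higher differences vanish, so the minimal degree is 2.

2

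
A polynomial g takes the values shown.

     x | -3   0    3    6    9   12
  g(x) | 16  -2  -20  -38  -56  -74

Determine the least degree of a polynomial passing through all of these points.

1

Forward differences of the values at x = -3, 0, 3, 6, 9, 12:
  g  : 16  -2  -20  -38  -56  -74
  Δ  : -18  -18  -18  -18  -18
  Δ^2: 0  0  0  0
  Δ^3: 0  0  0
  Δ^4: 0  0
  Δ^5: 0
The first differences are constant (-18) and nonzero, while all higher differences vanish, so the minimal degree is 1.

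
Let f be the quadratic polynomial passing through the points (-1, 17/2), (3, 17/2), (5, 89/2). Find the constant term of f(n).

-1/2

Write f(n) = an^2 + bn + c. Substituting each data point gives a linear system:
  a - b + c = 17/2
  9a + 3b + c = 17/2
  25a + 5b + c = 89/2
Solving the system yields a = 3, b = -6, c = -1/2.
So f(n) = 3n^2 - 6n - 1/2.
The constant term is -1/2.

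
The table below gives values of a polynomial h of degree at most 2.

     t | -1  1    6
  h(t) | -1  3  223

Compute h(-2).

Write h(t) = at^2 + bt + c. Substituting each data point gives a linear system:
  a - b + c = -1
  a + b + c = 3
  36a + 6b + c = 223
Solving the system yields a = 6, b = 2, c = -5.
So h(t) = 6t^2 + 2t - 5.
Then h(-2) = 15.

15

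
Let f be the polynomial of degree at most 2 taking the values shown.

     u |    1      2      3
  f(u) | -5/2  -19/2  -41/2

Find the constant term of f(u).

1/2

Write f(u) = au^2 + bu + c. Substituting each data point gives a linear system:
  a + b + c = -5/2
  4a + 2b + c = -19/2
  9a + 3b + c = -41/2
Solving the system yields a = -2, b = -1, c = 1/2.
So f(u) = -2u² - u + 1/2.
The constant term is 1/2.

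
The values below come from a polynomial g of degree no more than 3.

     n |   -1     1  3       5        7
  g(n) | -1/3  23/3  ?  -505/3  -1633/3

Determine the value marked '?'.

On equispaced nodes a degree-3 polynomial has vanishing fourth forward difference, so
  g(-1) - 4·g(1) + 6·g(3) - 4·g(5) + g(7) = 0.
Substituting the known values and solving for g(3):
  6·g(3) = -98
  g(3) = -49/3.

-49/3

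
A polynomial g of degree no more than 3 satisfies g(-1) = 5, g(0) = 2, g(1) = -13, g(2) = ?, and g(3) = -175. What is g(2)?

-64

On equispaced nodes a degree-3 polynomial has vanishing fourth forward difference, so
  g(-1) - 4·g(0) + 6·g(1) - 4·g(2) + g(3) = 0.
Substituting the known values and solving for g(2):
  -4·g(2) = 256
  g(2) = -64.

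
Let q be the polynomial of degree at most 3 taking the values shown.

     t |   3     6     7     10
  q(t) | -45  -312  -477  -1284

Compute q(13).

-2685

Write q(t) = at^3 + bt^2 + ct + d. Substituting each data point gives a linear system:
  27a + 9b + 3c + d = -45
  216a + 36b + 6c + d = -312
  343a + 49b + 7c + d = -477
  1000a + 100b + 10c + d = -1284
Solving the system yields a = -1, b = -3, c = 1, d = 6.
So q(t) = -t^3 - 3t^2 + t + 6.
Then q(13) = -2685.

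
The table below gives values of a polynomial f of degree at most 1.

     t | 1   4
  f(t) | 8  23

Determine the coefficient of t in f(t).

5

Write f(t) = at + b. Substituting each data point gives a linear system:
  a + b = 8
  4a + b = 23
Solving the system yields a = 5, b = 3.
So f(t) = 5t + 3.
The leading coefficient is 5.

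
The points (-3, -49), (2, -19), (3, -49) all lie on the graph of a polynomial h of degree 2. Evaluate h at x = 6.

-211

Using the Lagrange interpolation formula with nodes -3, 2, 3:
  L_0(x) = (x - 2)(x - 3) / 30
  L_1(x) = (x + 3)(x - 3) / -5
  L_2(x) = (x + 3)(x - 2) / 6
Then h(x) = -49·L_0(x) - 19·L_1(x) - 49·L_2(x).
Expanding and collecting terms gives h(x) = -6x^2 + 5.
Evaluating at x = 6: h(6) = -211.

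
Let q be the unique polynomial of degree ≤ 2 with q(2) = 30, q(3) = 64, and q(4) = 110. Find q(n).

Write q(n) = an^2 + bn + c. Substituting each data point gives a linear system:
  4a + 2b + c = 30
  9a + 3b + c = 64
  16a + 4b + c = 110
Solving the system yields a = 6, b = 4, c = -2.
So q(n) = 6n² + 4n - 2.
Check: q(2) = 30. ✓

q(n) = 6n^2 + 4n - 2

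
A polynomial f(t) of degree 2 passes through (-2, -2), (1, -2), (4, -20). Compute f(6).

Write f(t) = at^2 + bt + c. Substituting each data point gives a linear system:
  4a - 2b + c = -2
  a + b + c = -2
  16a + 4b + c = -20
Solving the system yields a = -1, b = -1, c = 0.
So f(t) = -t^2 - t.
Then f(6) = -42.

-42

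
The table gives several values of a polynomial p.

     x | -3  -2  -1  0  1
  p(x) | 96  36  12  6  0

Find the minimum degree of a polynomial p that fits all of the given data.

Forward differences of the values at x = -3, -2, -1, 0, 1:
  p  : 96  36  12  6  0
  Δ  : -60  -24  -6  -6
  Δ^2: 36  18  0
  Δ^3: -18  -18
  Δ^4: 0
The third differences are constant (-18) and nonzero, while all higher differences vanish, so the minimal degree is 3.

3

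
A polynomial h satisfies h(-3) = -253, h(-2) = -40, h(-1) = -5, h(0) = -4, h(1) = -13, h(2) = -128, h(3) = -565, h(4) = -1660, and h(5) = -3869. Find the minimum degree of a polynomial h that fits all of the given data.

4

Forward differences of the values at u = -3, -2, -1, 0, 1, 2, 3, 4, 5:
  h  : -253  -40  -5  -4  -13  -128  -565  -1660  -3869
  Δ  : 213  35  1  -9  -115  -437  -1095  -2209
  Δ^2: -178  -34  -10  -106  -322  -658  -1114
  Δ^3: 144  24  -96  -216  -336  -456
  Δ^4: -120  -120  -120  -120  -120
  Δ^5: 0  0  0  0
  Δ^6: 0  0  0
  Δ^7: 0  0
  Δ^8: 0
The fourth differences are constant (-120) and nonzero, while all higher differences vanish, so the minimal degree is 4.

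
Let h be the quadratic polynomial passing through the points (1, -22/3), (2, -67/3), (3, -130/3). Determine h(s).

h(s) = -3s^2 - 6s + 5/3

Using the Lagrange interpolation formula with nodes 1, 2, 3:
  L_0(s) = (s - 2)(s - 3) / 2
  L_1(s) = (s - 1)(s - 3) / -1
  L_2(s) = (s - 1)(s - 2) / 2
Then h(s) = -22/3·L_0(s) - 67/3·L_1(s) - 130/3·L_2(s).
Expanding and collecting terms gives h(s) = -3s^2 - 6s + 5/3.
Check: h(1) = -22/3. ✓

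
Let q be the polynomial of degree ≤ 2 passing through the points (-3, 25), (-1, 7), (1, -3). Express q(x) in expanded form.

q(x) = x^2 - 5x + 1

Write q(x) = ax^2 + bx + c. Substituting each data point gives a linear system:
  9a - 3b + c = 25
  a - b + c = 7
  a + b + c = -3
Solving the system yields a = 1, b = -5, c = 1.
So q(x) = x^2 - 5x + 1.
Check: q(1) = -3. ✓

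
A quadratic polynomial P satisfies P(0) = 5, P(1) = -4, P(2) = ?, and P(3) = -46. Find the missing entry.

On equispaced nodes a degree-2 polynomial has vanishing third forward difference, so
  - P(0) + 3·P(1) - 3·P(2) + P(3) = 0.
Substituting the known values and solving for P(2):
  -3·P(2) = 63
  P(2) = -21.

-21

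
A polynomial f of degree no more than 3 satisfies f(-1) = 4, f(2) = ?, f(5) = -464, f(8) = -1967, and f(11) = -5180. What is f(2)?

-23

The 4 known points determine the degree-3 polynomial uniquely.
Write f(t) = at^3 + bt^2 + ct + d. Substituting each data point gives a linear system:
  -a + b - c + d = 4
  125a + 25b + 5c + d = -464
  512a + 64b + 8c + d = -1967
  1331a + 121b + 11c + d = -5180
Solving the system yields a = -4, b = 1, c = 2, d = 1.
So f(t) = -4t³ + t² + 2t + 1.
Then f(2) = -23.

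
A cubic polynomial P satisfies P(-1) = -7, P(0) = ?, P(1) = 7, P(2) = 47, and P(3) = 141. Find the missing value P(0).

-3

On equispaced nodes a degree-3 polynomial has vanishing fourth forward difference, so
  P(-1) - 4·P(0) + 6·P(1) - 4·P(2) + P(3) = 0.
Substituting the known values and solving for P(0):
  -4·P(0) = 12
  P(0) = -3.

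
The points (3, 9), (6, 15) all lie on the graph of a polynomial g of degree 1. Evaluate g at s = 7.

17

Using the Lagrange interpolation formula with nodes 3, 6:
  L_0(s) = (s - 6) / -3
  L_1(s) = (s - 3) / 3
Then g(s) = 9·L_0(s) + 15·L_1(s).
Expanding and collecting terms gives g(s) = 2s + 3.
Evaluating at s = 7: g(7) = 17.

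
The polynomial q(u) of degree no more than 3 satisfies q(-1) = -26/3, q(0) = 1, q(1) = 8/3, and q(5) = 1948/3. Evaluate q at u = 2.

Write q(u) = au^3 + bu^2 + cu + d. Substituting each data point gives a linear system:
  -a + b - c + d = -26/3
  d = 1
  a + b + c + d = 8/3
  125a + 25b + 5c + d = 1948/3
Solving the system yields a = 6, b = -4, c = -1/3, d = 1.
So q(u) = 6u^3 - 4u^2 - (1/3)u + 1.
Then q(2) = 97/3.

97/3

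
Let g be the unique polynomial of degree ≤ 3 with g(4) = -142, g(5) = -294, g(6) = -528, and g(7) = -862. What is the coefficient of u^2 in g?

4

Write g(u) = au^3 + bu^2 + cu + d. Substituting each data point gives a linear system:
  64a + 16b + 4c + d = -142
  125a + 25b + 5c + d = -294
  216a + 36b + 6c + d = -528
  343a + 49b + 7c + d = -862
Solving the system yields a = -3, b = 4, c = -5, d = 6.
So g(u) = -3u³ + 4u² - 5u + 6.
The coefficient of u^2 is 4.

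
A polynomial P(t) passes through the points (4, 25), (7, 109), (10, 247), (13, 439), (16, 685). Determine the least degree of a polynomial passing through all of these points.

2

Forward differences of the values at t = 4, 7, 10, 13, 16:
  P  : 25  109  247  439  685
  Δ  : 84  138  192  246
  Δ^2: 54  54  54
  Δ^3: 0  0
  Δ^4: 0
The second differences are constant (54) and nonzero, while all higher differences vanish, so the minimal degree is 2.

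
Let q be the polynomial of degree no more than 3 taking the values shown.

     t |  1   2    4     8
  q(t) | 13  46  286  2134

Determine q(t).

Write q(t) = at^3 + bt^2 + ct + d. Substituting each data point gives a linear system:
  a + b + c + d = 13
  8a + 4b + 2c + d = 46
  64a + 16b + 4c + d = 286
  512a + 64b + 8c + d = 2134
Solving the system yields a = 4, b = 1, c = 2, d = 6.
So q(t) = 4t^3 + t^2 + 2t + 6.
Check: q(1) = 13. ✓

q(t) = 4t^3 + t^2 + 2t + 6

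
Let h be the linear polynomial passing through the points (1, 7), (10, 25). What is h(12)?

29

Write h(s) = as + b. Substituting each data point gives a linear system:
  a + b = 7
  10a + b = 25
Solving the system yields a = 2, b = 5.
So h(s) = 2s + 5.
Then h(12) = 29.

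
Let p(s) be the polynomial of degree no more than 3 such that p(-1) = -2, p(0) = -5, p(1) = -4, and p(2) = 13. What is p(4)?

Using the Lagrange interpolation formula with nodes -1, 0, 1, 2:
  L_0(s) = s(s - 1)(s - 2) / -6
  L_1(s) = (s + 1)(s - 1)(s - 2) / 2
  L_2(s) = (s + 1)s(s - 2) / -2
  L_3(s) = (s + 1)s(s - 1) / 6
Then p(s) = -2·L_0(s) - 5·L_1(s) - 4·L_2(s) + 13·L_3(s).
Expanding and collecting terms gives p(s) = 2s^3 + 2s^2 - 3s - 5.
Evaluating at s = 4: p(4) = 143.

143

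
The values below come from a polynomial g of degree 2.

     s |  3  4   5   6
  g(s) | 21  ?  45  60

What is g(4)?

32

On equispaced nodes a degree-2 polynomial has vanishing third forward difference, so
  - g(3) + 3·g(4) - 3·g(5) + g(6) = 0.
Substituting the known values and solving for g(4):
  3·g(4) = 96
  g(4) = 32.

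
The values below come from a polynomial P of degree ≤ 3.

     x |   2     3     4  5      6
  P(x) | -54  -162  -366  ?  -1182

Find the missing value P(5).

-696

On equispaced nodes a degree-3 polynomial has vanishing fourth forward difference, so
  P(2) - 4·P(3) + 6·P(4) - 4·P(5) + P(6) = 0.
Substituting the known values and solving for P(5):
  -4·P(5) = 2784
  P(5) = -696.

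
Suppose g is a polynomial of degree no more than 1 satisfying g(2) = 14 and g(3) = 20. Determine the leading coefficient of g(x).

6

Write g(x) = ax + b. Substituting each data point gives a linear system:
  2a + b = 14
  3a + b = 20
Solving the system yields a = 6, b = 2.
So g(x) = 6x + 2.
The leading coefficient is 6.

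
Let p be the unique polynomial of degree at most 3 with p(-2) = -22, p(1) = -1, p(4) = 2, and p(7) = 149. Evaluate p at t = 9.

407

Write p(t) = at^3 + bt^2 + ct + d. Substituting each data point gives a linear system:
  -8a + 4b - 2c + d = -22
  a + b + c + d = -1
  64a + 16b + 4c + d = 2
  343a + 49b + 7c + d = 149
Solving the system yields a = 1, b = -4, c = 0, d = 2.
So p(t) = t³ - 4t² + 2.
Then p(9) = 407.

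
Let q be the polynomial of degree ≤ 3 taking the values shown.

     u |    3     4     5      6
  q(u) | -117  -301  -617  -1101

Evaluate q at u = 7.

Forward differences of the values at u = 3, 4, 5, 6:
  q  : -117  -301  -617  -1101
  Δ  : -184  -316  -484
  Δ^2: -132  -168
  Δ^3: -36
The third differences are constant, confirming degree 3.
Interpolating (Newton forward form) and evaluating at u = 7 gives q(7) = -1789.

-1789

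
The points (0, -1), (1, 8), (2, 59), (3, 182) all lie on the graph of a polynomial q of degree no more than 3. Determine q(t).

Write q(t) = at^3 + bt^2 + ct + d. Substituting each data point gives a linear system:
  d = -1
  a + b + c + d = 8
  8a + 4b + 2c + d = 59
  27a + 9b + 3c + d = 182
Solving the system yields a = 5, b = 6, c = -2, d = -1.
So q(t) = 5t^3 + 6t^2 - 2t - 1.
Check: q(2) = 59. ✓

q(t) = 5t^3 + 6t^2 - 2t - 1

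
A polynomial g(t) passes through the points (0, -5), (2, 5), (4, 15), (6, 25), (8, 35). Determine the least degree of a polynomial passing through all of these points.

Forward differences of the values at t = 0, 2, 4, 6, 8:
  g  : -5  5  15  25  35
  Δ  : 10  10  10  10
  Δ^2: 0  0  0
  Δ^3: 0  0
  Δ^4: 0
The first differences are constant (10) and nonzero, while all higher differences vanish, so the minimal degree is 1.

1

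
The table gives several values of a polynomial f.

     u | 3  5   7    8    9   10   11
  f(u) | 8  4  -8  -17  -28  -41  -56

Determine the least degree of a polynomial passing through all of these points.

Divided differences on the nodes 3, 5, 7, 8, 9, 10, 11:
  order 0: 8  4  -8  -17  -28  -41  -56
  order 1: -2  -6  -9  -11  -13  -15
  order 2: -1  -1  -1  -1  -1
  order 3: 0  0  0  0
  order 4: 0  0  0
  order 5: 0  0
  order 6: 0
The order-2 divided differences are all -1 (nonzero) and every higher order vanishes, so the data lies on a polynomial of degree exactly 2.

2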